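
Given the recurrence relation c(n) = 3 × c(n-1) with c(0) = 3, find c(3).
Computing step by step:
c(0) = 3
c(1) = 3 × 3 = 9
c(2) = 3 × 9 = 27
c(3) = 3 × 27 = 81

81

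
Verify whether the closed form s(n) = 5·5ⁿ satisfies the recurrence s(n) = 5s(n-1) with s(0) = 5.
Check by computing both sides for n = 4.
From the recurrence with s(0) = 5:
  s(0) = 5, s(1) = 25, s(2) = 125, s(3) = 625, s(4) = 3125
  so the recurrence gives s(4) = 3125.
From the proposed closed form s(n) = 5·5ⁿ:
  s(4) = 3125.
Both sides give 3125 at n = 4, and the initial condition(s) match, so the closed form is consistent.

Yes, the closed form is correct.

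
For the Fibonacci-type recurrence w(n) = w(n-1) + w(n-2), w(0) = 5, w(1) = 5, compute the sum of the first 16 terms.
Computing the sequence terms: 5, 5, 10, 15, 25, 40, 65, 105, 170, 275, 445, 720, 1165, 1885, 3050, 4935
Adding these values together:

12915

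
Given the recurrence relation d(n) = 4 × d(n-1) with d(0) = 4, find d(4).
Computing step by step:
d(0) = 4
d(1) = 4 × 4 = 16
d(2) = 4 × 16 = 64
d(3) = 4 × 64 = 256
d(4) = 4 × 256 = 1024

1024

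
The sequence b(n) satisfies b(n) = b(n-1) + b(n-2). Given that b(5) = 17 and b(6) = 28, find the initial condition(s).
Work backwards using b(k) = b(k+2) - b(k+1):
b(4) = b(6) - b(5) = 28 - 17 = 11
b(3) = b(5) - b(4) = 17 - 11 = 6
b(2) = b(4) - b(3) = 11 - 6 = 5
b(1) = b(3) - b(2) = 6 - 5 = 1
b(0) = b(2) - b(1) = 5 - 1 = 4

b(0) = 4, b(1) = 1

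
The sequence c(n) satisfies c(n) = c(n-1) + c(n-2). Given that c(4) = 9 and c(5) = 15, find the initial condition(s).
Work backwards using c(k) = c(k+2) - c(k+1):
c(3) = c(5) - c(4) = 15 - 9 = 6
c(2) = c(4) - c(3) = 9 - 6 = 3
c(1) = c(3) - c(2) = 6 - 3 = 3
c(0) = c(2) - c(1) = 3 - 3 = 0

c(0) = 0, c(1) = 3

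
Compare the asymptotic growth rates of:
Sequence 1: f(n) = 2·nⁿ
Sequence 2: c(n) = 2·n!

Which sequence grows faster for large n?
Comparing growth rates:
Growth-rate hierarchy: log n ≺ any polynomial ≺ any exponential cⁿ (c>1) ≺ n! ≺ nⁿ.
super-exponential nⁿ dominates factorial asymptotically.

f(n) grows faster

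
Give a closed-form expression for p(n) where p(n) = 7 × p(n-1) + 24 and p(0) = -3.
Recurrence: p(n) = 7 × p(n-1) + 24, initial: p(0) = -3.
Try p(n) = A·7ⁿ + C. Substituting: A·7ⁿ + C = 7(A·7ⁿ⁻¹ + C) + 24 = A·7ⁿ + 7C + 24, so C = 7C + 24, giving C = -4. Then p(0) = A - 4 = -3 gives A = 1.

p(n) = 7ⁿ - 4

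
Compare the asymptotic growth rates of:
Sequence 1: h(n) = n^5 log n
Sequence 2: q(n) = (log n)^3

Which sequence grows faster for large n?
Comparing growth rates:
Growth-rate hierarchy: log n ≺ any polynomial ≺ any exponential cⁿ (c>1) ≺ n! ≺ nⁿ.
polynomial degree 5 (with log factor) dominates polylogarithmic (log n)^3 asymptotically.

h(n) grows faster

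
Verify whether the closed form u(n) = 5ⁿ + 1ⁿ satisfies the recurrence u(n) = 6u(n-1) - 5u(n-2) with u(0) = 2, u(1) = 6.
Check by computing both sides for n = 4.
From the recurrence with u(0) = 2, u(1) = 6:
  u(0) = 2, u(1) = 6, u(2) = 26, u(3) = 126, u(4) = 626
  so the recurrence gives u(4) = 626.
From the proposed closed form u(n) = 5ⁿ + 1ⁿ:
  u(4) = 626.
Both sides give 626 at n = 4, and the initial condition(s) match, so the closed form is consistent.

Yes, the closed form is correct.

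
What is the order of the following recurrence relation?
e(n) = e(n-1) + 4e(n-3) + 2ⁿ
The order is the largest lag k for which e(n-k) appears. Here the deepest term is e(n-3) (the 2ⁿ term is non-homogeneous and does not affect the order), so the order is 3.

Order 3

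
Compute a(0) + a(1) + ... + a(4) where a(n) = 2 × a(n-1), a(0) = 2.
Computing the sequence terms: 2, 4, 8, 16, 32
Adding these values together:

62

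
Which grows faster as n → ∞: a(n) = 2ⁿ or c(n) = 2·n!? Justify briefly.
Comparing growth rates:
Growth-rate hierarchy: log n ≺ any polynomial ≺ any exponential cⁿ (c>1) ≺ n! ≺ nⁿ.
factorial dominates exponential base 2 asymptotically.

c(n) grows faster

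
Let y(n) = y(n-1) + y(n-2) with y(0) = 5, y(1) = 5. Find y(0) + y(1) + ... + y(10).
Computing the sequence terms: 5, 5, 10, 15, 25, 40, 65, 105, 170, 275, 445
Adding these values together:

1160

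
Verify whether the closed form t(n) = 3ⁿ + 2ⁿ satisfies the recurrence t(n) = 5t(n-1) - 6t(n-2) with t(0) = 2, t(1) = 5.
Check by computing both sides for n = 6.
From the recurrence with t(0) = 2, t(1) = 5:
  t(0) = 2, t(1) = 5, t(2) = 13, t(3) = 35, t(4) = 97, t(5) = 275, t(6) = 793
  so the recurrence gives t(6) = 793.
From the proposed closed form t(n) = 3ⁿ + 2ⁿ:
  t(6) = 793.
Both sides give 793 at n = 6, and the initial condition(s) match, so the closed form is consistent.

Yes, the closed form is correct.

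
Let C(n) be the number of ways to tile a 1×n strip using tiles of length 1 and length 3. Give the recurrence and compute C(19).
Condition on the last tile: it has length 1 (leaving a 1×(n-1) strip) or length 3 (leaving a 1×(n-3) strip), so C(n) = C(n-1) + C(n-3) (order-3 linear recurrence).
For 0 ≤ i < 3 only unit tiles fit, so C(i) = 1.
Iterating the recurrence: C(3) = 2, C(4) = 3, C(5) = 4, C(6) = 6, C(7) = 9, C(8) = 13, C(9) = 19, C(10) = 28, C(11) = 41, C(12) = 60, C(13) = 88, C(14) = 129, C(15) = 189, C(16) = 277, C(17) = 406, C(18) = 595, C(19) = 872.

C(n) = C(n-1) + C(n-3), with C(i) = 1 for 0 ≤ i < 3; C(19) = 872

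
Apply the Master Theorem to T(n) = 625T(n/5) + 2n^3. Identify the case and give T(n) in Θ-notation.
Master Theorem template: T(n) = a·T(n/b) + f(n).
Here: a=625, b=5, f(n)=2n^3
Compute log_b(a) = log_5(625) = 4.
f(n) = 2n^3 = O(n^(4-ε)) with ε = 1. Case 1: T(n) = Θ(n^log_b(a)) = Θ(n^4).

Case 1: T(n) = Θ(n^4)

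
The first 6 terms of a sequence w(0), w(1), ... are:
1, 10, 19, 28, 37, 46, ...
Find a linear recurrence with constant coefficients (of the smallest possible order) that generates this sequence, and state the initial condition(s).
Look for the lowest-order linear relation among consecutive terms.
Observation: consecutive differences are constant (= 9).
Check at n=2: 1·10 + 9 = 19. ✓

w(n) = w(n-1) + 9, w(0) = 1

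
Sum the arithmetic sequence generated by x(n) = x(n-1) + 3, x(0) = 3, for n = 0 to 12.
Computing the sequence terms: 3, 6, 9, 12, 15, 18, 21, 24, 27, 30, 33, 36, 39
Adding these values together:

273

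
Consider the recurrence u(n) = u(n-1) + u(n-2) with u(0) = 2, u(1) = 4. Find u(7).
Computing the sequence terms:
2, 4, 6, 10, 16, 26, 42, 68

68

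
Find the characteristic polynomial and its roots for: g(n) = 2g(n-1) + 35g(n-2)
Substitute g(n) = rⁿ and divide through by rⁿ⁻²: r² - 2r - 35 = 0
Factor: (r + 5)(r - 7) = 0, so r = -5, 7.
General solution: g(n) = A·(-5)ⁿ + B·7ⁿ

Characteristic: r² - 2r - 35 = 0, Roots: r = -5, 7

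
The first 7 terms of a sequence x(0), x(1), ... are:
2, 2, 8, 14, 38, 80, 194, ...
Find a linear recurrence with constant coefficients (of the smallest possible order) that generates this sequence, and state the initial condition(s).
Look for the lowest-order linear relation among consecutive terms.
Observation: x(n) - 1·x(n-1) - (3)·x(n-2) = 0 holds for the shown terms, and no order-1 relation x(n) = α·x(n-1) + β fits.
Check at n=3: 1·8 + (3)·2 = 14. ✓

x(n) = x(n-1) + 3x(n-2), x(0) = 2, x(1) = 2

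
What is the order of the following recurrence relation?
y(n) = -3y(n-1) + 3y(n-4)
The order is the largest lag k for which y(n-k) appears. Here the deepest term is y(n-4), so the order is 4.

Order 4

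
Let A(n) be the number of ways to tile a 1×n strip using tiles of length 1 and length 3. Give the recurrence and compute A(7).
Condition on the last tile: it has length 1 (leaving a 1×(n-1) strip) or length 3 (leaving a 1×(n-3) strip), so A(n) = A(n-1) + A(n-3) (order-3 linear recurrence).
For 0 ≤ i < 3 only unit tiles fit, so A(i) = 1.
Iterating the recurrence: A(3) = 2, A(4) = 3, A(5) = 4, A(6) = 6, A(7) = 9.

A(n) = A(n-1) + A(n-3), with A(i) = 1 for 0 ≤ i < 3; A(7) = 9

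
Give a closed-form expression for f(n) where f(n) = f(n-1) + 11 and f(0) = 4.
Recurrence: f(n) = f(n-1) + 11, initial: f(0) = 4.
Each step adds 11, so f(n) = f(0) + 11n = 11n + 4.

f(n) = 11n + 4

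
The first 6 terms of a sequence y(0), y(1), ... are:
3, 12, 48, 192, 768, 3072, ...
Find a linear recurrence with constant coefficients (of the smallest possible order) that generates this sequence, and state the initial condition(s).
Look for the lowest-order linear relation among consecutive terms.
Observation: each term is 4× the previous.
Check at n=2: 4·12 = 48. ✓

y(n) = 4 × y(n-1), y(0) = 3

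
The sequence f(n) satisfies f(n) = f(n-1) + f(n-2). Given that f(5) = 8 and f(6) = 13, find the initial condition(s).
Work backwards using f(k) = f(k+2) - f(k+1):
f(4) = f(6) - f(5) = 13 - 8 = 5
f(3) = f(5) - f(4) = 8 - 5 = 3
f(2) = f(4) - f(3) = 5 - 3 = 2
f(1) = f(3) - f(2) = 3 - 2 = 1
f(0) = f(2) - f(1) = 2 - 1 = 1

f(0) = 1, f(1) = 1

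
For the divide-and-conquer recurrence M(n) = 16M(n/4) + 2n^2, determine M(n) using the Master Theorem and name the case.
Master Theorem template: M(n) = a·M(n/b) + f(n).
Here: a=16, b=4, f(n)=2n^2
Compute log_b(a) = log_4(16) = 2.
f(n) = 2n^2 = Θ(n^2). Case 2: M(n) = Θ(n^2 log n).

Case 2: M(n) = Θ(n^2 log n)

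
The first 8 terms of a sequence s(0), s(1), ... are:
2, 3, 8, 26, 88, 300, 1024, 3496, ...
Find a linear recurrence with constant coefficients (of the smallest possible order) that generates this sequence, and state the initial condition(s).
Look for the lowest-order linear relation among consecutive terms.
Observation: s(n) - 4·s(n-1) - (-2)·s(n-2) = 0 holds for the shown terms, and no order-1 relation s(n) = α·s(n-1) + β fits.
Check at n=3: 4·8 + (-2)·3 = 26. ✓

s(n) = 4s(n-1) - 2s(n-2), s(0) = 2, s(1) = 3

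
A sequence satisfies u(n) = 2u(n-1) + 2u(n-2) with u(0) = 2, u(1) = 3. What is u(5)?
Computing the sequence terms:
2, 3, 10, 26, 72, 196

196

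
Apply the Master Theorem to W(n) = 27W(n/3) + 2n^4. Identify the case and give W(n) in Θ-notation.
Master Theorem template: W(n) = a·W(n/b) + f(n).
Here: a=27, b=3, f(n)=2n^4
Compute log_b(a) = log_3(27) = 3.
f(n) = 2n^4 = Ω(n^(3+ε)) with ε = 1, and the regularity condition holds (a·f(n/b) = (a/b^4)·f(n) with a/b^4 = 3^-1 < 1). Case 3: W(n) = Θ(f(n)) = Θ(n^4).

Case 3: W(n) = Θ(n^4)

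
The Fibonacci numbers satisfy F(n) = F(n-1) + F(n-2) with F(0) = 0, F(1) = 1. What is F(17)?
Computing the sequence terms:
0, 1, 1, 2, 3, 5, 8, 13, 21, 34, 55, 89, 144, 233, 377, 610, 987, 1597

1597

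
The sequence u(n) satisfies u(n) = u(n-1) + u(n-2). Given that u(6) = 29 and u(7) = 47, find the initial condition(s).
Work backwards using u(k) = u(k+2) - u(k+1):
u(5) = u(7) - u(6) = 47 - 29 = 18
u(4) = u(6) - u(5) = 29 - 18 = 11
u(3) = u(5) - u(4) = 18 - 11 = 7
u(2) = u(4) - u(3) = 11 - 7 = 4
u(1) = u(3) - u(2) = 7 - 4 = 3
u(0) = u(2) - u(1) = 4 - 3 = 1

u(0) = 1, u(1) = 3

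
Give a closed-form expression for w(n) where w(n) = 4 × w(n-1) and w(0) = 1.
Recurrence: w(n) = 4 × w(n-1), initial: w(0) = 1.
Each term is 4 times the previous, so this is geometric with ratio 4. After n steps: w(n) = w(0)·4ⁿ = 4ⁿ.

w(n) = 4ⁿ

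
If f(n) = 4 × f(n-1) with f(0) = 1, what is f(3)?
Computing step by step:
f(0) = 1
f(1) = 4 × 1 = 4
f(2) = 4 × 4 = 16
f(3) = 4 × 16 = 64

64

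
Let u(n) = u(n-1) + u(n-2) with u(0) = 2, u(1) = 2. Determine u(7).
Computing the sequence terms:
2, 2, 4, 6, 10, 16, 26, 42

42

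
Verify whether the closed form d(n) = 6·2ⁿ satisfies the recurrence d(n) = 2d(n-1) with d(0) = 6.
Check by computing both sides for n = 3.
From the recurrence with d(0) = 6:
  d(0) = 6, d(1) = 12, d(2) = 24, d(3) = 48
  so the recurrence gives d(3) = 48.
From the proposed closed form d(n) = 6·2ⁿ:
  d(3) = 48.
Both sides give 48 at n = 3, and the initial condition(s) match, so the closed form is consistent.

Yes, the closed form is correct.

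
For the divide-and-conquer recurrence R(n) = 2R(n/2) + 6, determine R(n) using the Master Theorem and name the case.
Master Theorem template: R(n) = a·R(n/b) + f(n).
Here: a=2, b=2, f(n)=6
Compute log_b(a) = log_2(2) = 1.
f(n) = 6 = O(n^(1-ε)) with ε = 1. Case 1: R(n) = Θ(n^log_b(a)) = Θ(n).

Case 1: R(n) = Θ(n)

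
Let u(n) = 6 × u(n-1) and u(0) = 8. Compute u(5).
Computing step by step:
u(0) = 8
u(1) = 6 × 8 = 48
u(2) = 6 × 48 = 288
u(3) = 6 × 288 = 1728
u(4) = 6 × 1728 = 10368
u(5) = 6 × 10368 = 62208

62208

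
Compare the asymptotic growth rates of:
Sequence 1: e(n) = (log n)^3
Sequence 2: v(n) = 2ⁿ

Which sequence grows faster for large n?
Comparing growth rates:
Growth-rate hierarchy: log n ≺ any polynomial ≺ any exponential cⁿ (c>1) ≺ n! ≺ nⁿ.
exponential base 2 dominates polylogarithmic (log n)^3 asymptotically.

v(n) grows faster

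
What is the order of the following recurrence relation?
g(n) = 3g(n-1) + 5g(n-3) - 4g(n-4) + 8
The order is the largest lag k for which g(n-k) appears. Here the deepest term is g(n-4) (the 8 term is non-homogeneous and does not affect the order), so the order is 4.

Order 4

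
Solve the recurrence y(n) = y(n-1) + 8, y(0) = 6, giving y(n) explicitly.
Recurrence: y(n) = y(n-1) + 8, initial: y(0) = 6.
Each step adds 8, so y(n) = y(0) + 8n = 8n + 6.

y(n) = 8n + 6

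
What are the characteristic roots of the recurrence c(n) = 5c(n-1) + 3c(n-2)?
Substitute c(n) = rⁿ and divide through by rⁿ⁻²: r² - 5r - 3 = 0
Discriminant: 5² + 4·3 = 37, not a perfect square, so by the quadratic formula r = (5 ± √37)/2.
General solution: c(n) = A·r₁ⁿ + B·r₂ⁿ where r₁,r₂ = (5 ± √37)/2

Characteristic: r² - 5r - 3 = 0, Roots: r = (5 ± √37)/2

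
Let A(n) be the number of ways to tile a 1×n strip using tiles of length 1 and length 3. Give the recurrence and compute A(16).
Condition on the last tile: it has length 1 (leaving a 1×(n-1) strip) or length 3 (leaving a 1×(n-3) strip), so A(n) = A(n-1) + A(n-3) (order-3 linear recurrence).
For 0 ≤ i < 3 only unit tiles fit, so A(i) = 1.
Iterating the recurrence: A(3) = 2, A(4) = 3, A(5) = 4, A(6) = 6, A(7) = 9, A(8) = 13, A(9) = 19, A(10) = 28, A(11) = 41, A(12) = 60, A(13) = 88, A(14) = 129, A(15) = 189, A(16) = 277.

A(n) = A(n-1) + A(n-3), with A(i) = 1 for 0 ≤ i < 3; A(16) = 277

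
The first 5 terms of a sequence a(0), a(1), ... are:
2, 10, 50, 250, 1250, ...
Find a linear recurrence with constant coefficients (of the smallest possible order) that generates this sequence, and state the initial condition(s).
Look for the lowest-order linear relation among consecutive terms.
Observation: each term is 5× the previous.
Check at n=2: 5·10 = 50. ✓

a(n) = 5 × a(n-1), a(0) = 2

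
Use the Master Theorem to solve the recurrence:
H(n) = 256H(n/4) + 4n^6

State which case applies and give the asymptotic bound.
Master Theorem template: H(n) = a·H(n/b) + f(n).
Here: a=256, b=4, f(n)=4n^6
Compute log_b(a) = log_4(256) = 4.
f(n) = 4n^6 = Ω(n^(4+ε)) with ε = 2, and the regularity condition holds (a·f(n/b) = (a/b^6)·f(n) with a/b^6 = 4^-2 < 1). Case 3: H(n) = Θ(f(n)) = Θ(n^6).

Case 3: H(n) = Θ(n^6)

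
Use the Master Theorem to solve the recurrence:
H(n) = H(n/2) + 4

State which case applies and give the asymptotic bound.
Master Theorem template: H(n) = a·H(n/b) + f(n).
Here: a=1, b=2, f(n)=4
Compute log_b(a) = log_2(1) = 0.
f(n) = 4 = Θ(1). Case 2: H(n) = Θ(log n).

Case 2: H(n) = Θ(log n)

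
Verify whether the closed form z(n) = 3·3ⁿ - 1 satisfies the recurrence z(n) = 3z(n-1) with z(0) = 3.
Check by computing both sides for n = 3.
From the recurrence with z(0) = 3:
  z(0) = 3, z(1) = 9, z(2) = 27, z(3) = 81
  so the recurrence gives z(3) = 81.
From the proposed closed form z(n) = 3·3ⁿ - 1:
  z(3) = 80.
The recurrence gives 81 but the closed form gives 80, so the closed form does not satisfy the recurrence.

No, the closed form is incorrect.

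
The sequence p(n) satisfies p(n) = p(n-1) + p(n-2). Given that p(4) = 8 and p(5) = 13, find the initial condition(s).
Work backwards using p(k) = p(k+2) - p(k+1):
p(3) = p(5) - p(4) = 13 - 8 = 5
p(2) = p(4) - p(3) = 8 - 5 = 3
p(1) = p(3) - p(2) = 5 - 3 = 2
p(0) = p(2) - p(1) = 3 - 2 = 1

p(0) = 1, p(1) = 2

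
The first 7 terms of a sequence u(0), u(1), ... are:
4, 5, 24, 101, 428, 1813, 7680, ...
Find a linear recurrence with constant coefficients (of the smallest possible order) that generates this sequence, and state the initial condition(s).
Look for the lowest-order linear relation among consecutive terms.
Observation: u(n) - 4·u(n-1) - (1)·u(n-2) = 0 holds for the shown terms, and no order-1 relation u(n) = α·u(n-1) + β fits.
Check at n=3: 4·24 + (1)·5 = 101. ✓

u(n) = 4u(n-1) + u(n-2), u(0) = 4, u(1) = 5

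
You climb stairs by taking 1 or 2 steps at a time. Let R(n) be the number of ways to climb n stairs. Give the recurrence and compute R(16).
Condition on the size of the last step (1 to 2): before it there were n-1, …, n-2 stairs climbed, and these cases are disjoint, so R(n) = R(n-1) + R(n-2) (Fibonacci-type sequence).
Initial conditions by direct count (compositions of i into parts ≤ 2): R(1) = 1; R(2) = 2.
Iterating the recurrence: R(3) = 3, R(4) = 5, R(5) = 8, R(6) = 13, R(7) = 21, R(8) = 34, R(9) = 55, R(10) = 89, R(11) = 144, R(12) = 233, R(13) = 377, R(14) = 610, R(15) = 987, R(16) = 1597.

R(n) = R(n-1) + R(n-2), R(1) = 1, R(2) = 2; R(16) = 1597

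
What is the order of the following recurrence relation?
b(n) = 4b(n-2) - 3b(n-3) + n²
The order is the largest lag k for which b(n-k) appears. Here the deepest term is b(n-3) (the n² term is non-homogeneous and does not affect the order), so the order is 3.

Order 3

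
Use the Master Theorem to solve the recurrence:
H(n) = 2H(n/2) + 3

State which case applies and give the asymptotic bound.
Master Theorem template: H(n) = a·H(n/b) + f(n).
Here: a=2, b=2, f(n)=3
Compute log_b(a) = log_2(2) = 1.
f(n) = 3 = O(n^(1-ε)) with ε = 1. Case 1: H(n) = Θ(n^log_b(a)) = Θ(n).

Case 1: H(n) = Θ(n)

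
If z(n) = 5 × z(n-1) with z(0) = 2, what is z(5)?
Computing step by step:
z(0) = 2
z(1) = 5 × 2 = 10
z(2) = 5 × 10 = 50
z(3) = 5 × 50 = 250
z(4) = 5 × 250 = 1250
z(5) = 5 × 1250 = 6250

6250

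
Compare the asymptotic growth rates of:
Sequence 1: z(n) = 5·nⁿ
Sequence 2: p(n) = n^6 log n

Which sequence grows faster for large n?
Comparing growth rates:
Growth-rate hierarchy: log n ≺ any polynomial ≺ any exponential cⁿ (c>1) ≺ n! ≺ nⁿ.
super-exponential nⁿ dominates polynomial degree 6 (with log factor) asymptotically.

z(n) grows faster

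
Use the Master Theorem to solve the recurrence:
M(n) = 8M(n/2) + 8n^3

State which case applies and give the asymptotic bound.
Master Theorem template: M(n) = a·M(n/b) + f(n).
Here: a=8, b=2, f(n)=8n^3
Compute log_b(a) = log_2(8) = 3.
f(n) = 8n^3 = Θ(n^3). Case 2: M(n) = Θ(n^3 log n).

Case 2: M(n) = Θ(n^3 log n)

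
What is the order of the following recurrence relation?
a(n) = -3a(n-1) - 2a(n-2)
The order is the largest lag k for which a(n-k) appears. Here the deepest term is a(n-2), so the order is 2.

Order 2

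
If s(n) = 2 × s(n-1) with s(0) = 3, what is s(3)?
Computing step by step:
s(0) = 3
s(1) = 2 × 3 = 6
s(2) = 2 × 6 = 12
s(3) = 2 × 12 = 24

24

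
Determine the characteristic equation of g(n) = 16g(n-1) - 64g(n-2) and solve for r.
Substitute g(n) = rⁿ and divide through by rⁿ⁻²: r² - 16r + 64 = 0
Factor: (r - 8)² = 0, so r = 8 (double root).
General solution: g(n) = (A + Bn)·8ⁿ

Characteristic: r² - 16r + 64 = 0, Roots: r = 8 (double root)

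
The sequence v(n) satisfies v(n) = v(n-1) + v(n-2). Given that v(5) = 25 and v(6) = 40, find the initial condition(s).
Work backwards using v(k) = v(k+2) - v(k+1):
v(4) = v(6) - v(5) = 40 - 25 = 15
v(3) = v(5) - v(4) = 25 - 15 = 10
v(2) = v(4) - v(3) = 15 - 10 = 5
v(1) = v(3) - v(2) = 10 - 5 = 5
v(0) = v(2) - v(1) = 5 - 5 = 0

v(0) = 0, v(1) = 5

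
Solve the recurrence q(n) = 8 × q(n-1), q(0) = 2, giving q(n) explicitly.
Recurrence: q(n) = 8 × q(n-1), initial: q(0) = 2.
Each term is 8 times the previous, so this is geometric with ratio 8. After n steps: q(n) = q(0)·8ⁿ = 2·8ⁿ.

q(n) = 2·8ⁿ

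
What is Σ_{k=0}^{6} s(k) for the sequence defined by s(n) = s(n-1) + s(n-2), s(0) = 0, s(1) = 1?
Computing the sequence terms: 0, 1, 1, 2, 3, 5, 8
Adding these values together:

20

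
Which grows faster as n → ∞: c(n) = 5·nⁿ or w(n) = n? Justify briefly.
Comparing growth rates:
Growth-rate hierarchy: log n ≺ any polynomial ≺ any exponential cⁿ (c>1) ≺ n! ≺ nⁿ.
super-exponential nⁿ dominates polynomial degree 1 asymptotically.

c(n) grows faster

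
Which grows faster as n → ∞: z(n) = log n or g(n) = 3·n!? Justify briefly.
Comparing growth rates:
Growth-rate hierarchy: log n ≺ any polynomial ≺ any exponential cⁿ (c>1) ≺ n! ≺ nⁿ.
factorial dominates logarithmic asymptotically.

g(n) grows faster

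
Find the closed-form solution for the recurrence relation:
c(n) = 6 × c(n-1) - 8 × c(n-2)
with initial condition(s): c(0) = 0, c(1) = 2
Recurrence: c(n) = 6 × c(n-1) - 8 × c(n-2), initial: c(0) = 0, c(1) = 2.
Characteristic equation: r² - 6r + 8 = 0, which factors as (r - 4)(r - 2) = 0, so r = 4, 2. General solution c(n) = A·4ⁿ + B·2ⁿ. From c(0) = 0: A + B = 0. From c(1) = 2: 4A + 2B = 2. Solving gives A = 1, B = -1.

c(n) = 4ⁿ - 2ⁿ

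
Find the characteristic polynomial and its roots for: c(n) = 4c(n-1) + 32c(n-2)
Substitute c(n) = rⁿ and divide through by rⁿ⁻²: r² - 4r - 32 = 0
Factor: (r + 4)(r - 8) = 0, so r = -4, 8.
General solution: c(n) = A·(-4)ⁿ + B·8ⁿ

Characteristic: r² - 4r - 32 = 0, Roots: r = -4, 8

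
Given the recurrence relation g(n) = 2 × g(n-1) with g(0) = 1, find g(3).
Computing step by step:
g(0) = 1
g(1) = 2 × 1 = 2
g(2) = 2 × 2 = 4
g(3) = 2 × 4 = 8

8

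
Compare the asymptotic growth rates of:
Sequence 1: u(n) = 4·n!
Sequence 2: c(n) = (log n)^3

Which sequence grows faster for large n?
Comparing growth rates:
Growth-rate hierarchy: log n ≺ any polynomial ≺ any exponential cⁿ (c>1) ≺ n! ≺ nⁿ.
factorial dominates polylogarithmic (log n)^3 asymptotically.

u(n) grows faster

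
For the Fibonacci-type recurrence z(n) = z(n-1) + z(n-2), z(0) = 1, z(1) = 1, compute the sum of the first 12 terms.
Computing the sequence terms: 1, 1, 2, 3, 5, 8, 13, 21, 34, 55, 89, 144
Adding these values together:

376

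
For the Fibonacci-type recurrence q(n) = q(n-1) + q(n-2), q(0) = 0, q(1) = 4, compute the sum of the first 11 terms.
Computing the sequence terms: 0, 4, 4, 8, 12, 20, 32, 52, 84, 136, 220
Adding these values together:

572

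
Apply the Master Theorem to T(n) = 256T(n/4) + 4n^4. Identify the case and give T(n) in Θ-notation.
Master Theorem template: T(n) = a·T(n/b) + f(n).
Here: a=256, b=4, f(n)=4n^4
Compute log_b(a) = log_4(256) = 4.
f(n) = 4n^4 = Θ(n^4). Case 2: T(n) = Θ(n^4 log n).

Case 2: T(n) = Θ(n^4 log n)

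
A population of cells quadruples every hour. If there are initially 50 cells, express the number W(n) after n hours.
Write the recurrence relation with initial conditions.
Each hour multiplies the count by 4, so the count after n hours depends only on the count after n-1 hours: W(n) = 4 × W(n-1). The starting count gives W(0) = 50.
Unrolling n times gives the closed form W(n) = 50 × 4ⁿ.

W(n) = 4 × W(n-1), W(0) = 50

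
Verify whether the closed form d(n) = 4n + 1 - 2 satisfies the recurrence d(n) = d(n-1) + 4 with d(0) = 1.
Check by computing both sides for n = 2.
From the recurrence with d(0) = 1:
  d(0) = 1, d(1) = 5, d(2) = 9
  so the recurrence gives d(2) = 9.
From the proposed closed form d(n) = 4n + 1 - 2:
  d(2) = 7.
The recurrence gives 9 but the closed form gives 7, so the closed form does not satisfy the recurrence.

No, the closed form is incorrect.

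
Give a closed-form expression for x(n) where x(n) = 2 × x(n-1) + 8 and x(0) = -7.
Recurrence: x(n) = 2 × x(n-1) + 8, initial: x(0) = -7.
Try x(n) = A·2ⁿ + C. Substituting: A·2ⁿ + C = 2(A·2ⁿ⁻¹ + C) + 8 = A·2ⁿ + 2C + 8, so C = 2C + 8, giving C = -8. Then x(0) = A - 8 = -7 gives A = 1.

x(n) = 2ⁿ - 8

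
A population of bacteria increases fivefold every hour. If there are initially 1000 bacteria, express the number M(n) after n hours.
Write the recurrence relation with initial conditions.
Each hour multiplies the count by 5, so the count after n hours depends only on the count after n-1 hours: M(n) = 5 × M(n-1). The starting count gives M(0) = 1000.
Unrolling n times gives the closed form M(n) = 1000 × 5ⁿ.

M(n) = 5 × M(n-1), M(0) = 1000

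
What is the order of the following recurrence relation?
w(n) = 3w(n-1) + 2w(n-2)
The order is the largest lag k for which w(n-k) appears. Here the deepest term is w(n-2), so the order is 2.

Order 2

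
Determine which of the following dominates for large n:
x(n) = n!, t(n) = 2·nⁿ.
Comparing growth rates:
Growth-rate hierarchy: log n ≺ any polynomial ≺ any exponential cⁿ (c>1) ≺ n! ≺ nⁿ.
super-exponential nⁿ dominates factorial asymptotically.

t(n) grows faster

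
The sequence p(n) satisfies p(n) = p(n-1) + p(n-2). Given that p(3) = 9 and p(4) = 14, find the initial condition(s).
Work backwards using p(k) = p(k+2) - p(k+1):
p(2) = p(4) - p(3) = 14 - 9 = 5
p(1) = p(3) - p(2) = 9 - 5 = 4
p(0) = p(2) - p(1) = 5 - 4 = 1

p(0) = 1, p(1) = 4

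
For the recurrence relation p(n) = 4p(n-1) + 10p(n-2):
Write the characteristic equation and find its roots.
Substitute p(n) = rⁿ and divide through by rⁿ⁻²: r² - 4r - 10 = 0
Discriminant: 4² + 4·10 = 56, not a perfect square, so by the quadratic formula r = (4 ± √56)/2.
General solution: p(n) = A·r₁ⁿ + B·r₂ⁿ where r₁,r₂ = (4 ± √56)/2

Characteristic: r² - 4r - 10 = 0, Roots: r = (4 ± √56)/2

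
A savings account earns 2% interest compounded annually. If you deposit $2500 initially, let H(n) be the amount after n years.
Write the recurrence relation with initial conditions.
Each year the balance grows by 2%, i.e. is multiplied by 1 + 2/100 = 1.02, so H(n) = 1.02 × H(n-1). The initial deposit gives H(0) = 2500.
Unrolling gives the closed form H(n) = 2500 × (1.02)ⁿ.

H(n) = 1.02 × H(n-1), H(0) = 2500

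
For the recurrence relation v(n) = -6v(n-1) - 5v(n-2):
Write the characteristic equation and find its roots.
Substitute v(n) = rⁿ and divide through by rⁿ⁻²: r² + 6r + 5 = 0
Factor: (r + 1)(r + 5) = 0, so r = -1, -5.
General solution: v(n) = A·(-1)ⁿ + B·(-5)ⁿ

Characteristic: r² + 6r + 5 = 0, Roots: r = -1, -5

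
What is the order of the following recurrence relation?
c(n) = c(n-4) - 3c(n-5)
The order is the largest lag k for which c(n-k) appears. Here the deepest term is c(n-5), so the order is 5.

Order 5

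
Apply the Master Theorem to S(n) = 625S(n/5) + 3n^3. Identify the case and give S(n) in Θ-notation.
Master Theorem template: S(n) = a·S(n/b) + f(n).
Here: a=625, b=5, f(n)=3n^3
Compute log_b(a) = log_5(625) = 4.
f(n) = 3n^3 = O(n^(4-ε)) with ε = 1. Case 1: S(n) = Θ(n^log_b(a)) = Θ(n^4).

Case 1: S(n) = Θ(n^4)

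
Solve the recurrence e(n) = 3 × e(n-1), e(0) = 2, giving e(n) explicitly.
Recurrence: e(n) = 3 × e(n-1), initial: e(0) = 2.
Each term is 3 times the previous, so this is geometric with ratio 3. After n steps: e(n) = e(0)·3ⁿ = 2·3ⁿ.

e(n) = 2·3ⁿ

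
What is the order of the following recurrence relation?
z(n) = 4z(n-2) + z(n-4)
The order is the largest lag k for which z(n-k) appears. Here the deepest term is z(n-4), so the order is 4.

Order 4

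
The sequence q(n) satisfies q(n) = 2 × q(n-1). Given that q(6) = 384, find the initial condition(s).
In general q(n) = 2ⁿ · q(0). At n = 6: q(0) = q(6) / 2^6 = 384 / 64 = 6.

q(0) = 6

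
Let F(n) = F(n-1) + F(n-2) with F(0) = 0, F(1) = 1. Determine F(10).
Computing the sequence terms:
0, 1, 1, 2, 3, 5, 8, 13, 21, 34, 55

55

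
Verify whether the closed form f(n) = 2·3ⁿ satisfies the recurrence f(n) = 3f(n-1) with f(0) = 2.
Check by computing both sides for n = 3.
From the recurrence with f(0) = 2:
  f(0) = 2, f(1) = 6, f(2) = 18, f(3) = 54
  so the recurrence gives f(3) = 54.
From the proposed closed form f(n) = 2·3ⁿ:
  f(3) = 54.
Both sides give 54 at n = 3, and the initial condition(s) match, so the closed form is consistent.

Yes, the closed form is correct.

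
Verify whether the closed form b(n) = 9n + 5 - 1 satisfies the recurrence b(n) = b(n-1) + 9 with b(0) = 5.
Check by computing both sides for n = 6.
From the recurrence with b(0) = 5:
  b(0) = 5, b(1) = 14, b(2) = 23, b(3) = 32, b(4) = 41, b(5) = 50, b(6) = 59
  so the recurrence gives b(6) = 59.
From the proposed closed form b(n) = 9n + 5 - 1:
  b(6) = 58.
The recurrence gives 59 but the closed form gives 58, so the closed form does not satisfy the recurrence.

No, the closed form is incorrect.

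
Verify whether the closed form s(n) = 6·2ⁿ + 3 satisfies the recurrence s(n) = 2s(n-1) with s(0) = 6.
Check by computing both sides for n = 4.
From the recurrence with s(0) = 6:
  s(0) = 6, s(1) = 12, s(2) = 24, s(3) = 48, s(4) = 96
  so the recurrence gives s(4) = 96.
From the proposed closed form s(n) = 6·2ⁿ + 3:
  s(4) = 99.
The recurrence gives 96 but the closed form gives 99, so the closed form does not satisfy the recurrence.

No, the closed form is incorrect.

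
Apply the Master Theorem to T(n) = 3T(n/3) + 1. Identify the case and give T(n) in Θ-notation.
Master Theorem template: T(n) = a·T(n/b) + f(n).
Here: a=3, b=3, f(n)=1
Compute log_b(a) = log_3(3) = 1.
f(n) = 1 = O(n^(1-ε)) with ε = 1. Case 1: T(n) = Θ(n^log_b(a)) = Θ(n).

Case 1: T(n) = Θ(n)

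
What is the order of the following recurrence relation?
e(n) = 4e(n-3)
The order is the largest lag k for which e(n-k) appears. Here the deepest term is e(n-3), so the order is 3.

Order 3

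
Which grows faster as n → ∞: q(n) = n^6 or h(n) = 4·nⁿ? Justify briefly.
Comparing growth rates:
Growth-rate hierarchy: log n ≺ any polynomial ≺ any exponential cⁿ (c>1) ≺ n! ≺ nⁿ.
super-exponential nⁿ dominates polynomial degree 6 asymptotically.

h(n) grows faster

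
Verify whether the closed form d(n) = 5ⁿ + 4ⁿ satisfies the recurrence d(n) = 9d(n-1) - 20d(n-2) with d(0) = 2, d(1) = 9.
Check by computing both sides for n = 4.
From the recurrence with d(0) = 2, d(1) = 9:
  d(0) = 2, d(1) = 9, d(2) = 41, d(3) = 189, d(4) = 881
  so the recurrence gives d(4) = 881.
From the proposed closed form d(n) = 5ⁿ + 4ⁿ:
  d(4) = 881.
Both sides give 881 at n = 4, and the initial condition(s) match, so the closed form is consistent.

Yes, the closed form is correct.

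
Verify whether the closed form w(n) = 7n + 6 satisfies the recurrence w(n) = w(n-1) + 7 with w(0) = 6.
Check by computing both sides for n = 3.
From the recurrence with w(0) = 6:
  w(0) = 6, w(1) = 13, w(2) = 20, w(3) = 27
  so the recurrence gives w(3) = 27.
From the proposed closed form w(n) = 7n + 6:
  w(3) = 27.
Both sides give 27 at n = 3, and the initial condition(s) match, so the closed form is consistent.

Yes, the closed form is correct.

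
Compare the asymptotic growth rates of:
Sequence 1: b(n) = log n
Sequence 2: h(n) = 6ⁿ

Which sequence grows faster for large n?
Comparing growth rates:
Growth-rate hierarchy: log n ≺ any polynomial ≺ any exponential cⁿ (c>1) ≺ n! ≺ nⁿ.
exponential base 6 dominates logarithmic asymptotically.

h(n) grows faster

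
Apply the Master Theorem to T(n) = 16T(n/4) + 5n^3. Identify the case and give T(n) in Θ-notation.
Master Theorem template: T(n) = a·T(n/b) + f(n).
Here: a=16, b=4, f(n)=5n^3
Compute log_b(a) = log_4(16) = 2.
f(n) = 5n^3 = Ω(n^(2+ε)) with ε = 1, and the regularity condition holds (a·f(n/b) = (a/b^3)·f(n) with a/b^3 = 4^-1 < 1). Case 3: T(n) = Θ(f(n)) = Θ(n^3).

Case 3: T(n) = Θ(n^3)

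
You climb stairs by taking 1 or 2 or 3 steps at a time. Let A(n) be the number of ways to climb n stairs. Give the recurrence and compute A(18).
Condition on the size of the last step (1 to 3): before it there were n-1, …, n-3 stairs climbed, and these cases are disjoint, so A(n) = A(n-1) + A(n-2) + A(n-3) (order-3 linear recurrence).
Initial conditions by direct count (compositions of i into parts ≤ 3): A(1) = 1; A(2) = 2; A(3) = 4.
Iterating the recurrence: A(4) = 7, A(5) = 13, A(6) = 24, A(7) = 44, A(8) = 81, A(9) = 149, A(10) = 274, A(11) = 504, A(12) = 927, A(13) = 1705, A(14) = 3136, A(15) = 5768, A(16) = 10609, A(17) = 19513, A(18) = 35890.

A(n) = A(n-1) + A(n-2) + A(n-3), A(1) = 1, A(2) = 2, A(3) = 4; A(18) = 35890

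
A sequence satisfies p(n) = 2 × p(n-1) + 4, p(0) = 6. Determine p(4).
Computing step by step:
p(0) = 6
p(1) = 2 × 6 + 4 = 16
p(2) = 2 × 16 + 4 = 36
p(3) = 2 × 36 + 4 = 76
p(4) = 2 × 76 + 4 = 156

156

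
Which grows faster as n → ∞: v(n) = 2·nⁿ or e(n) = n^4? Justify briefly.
Comparing growth rates:
Growth-rate hierarchy: log n ≺ any polynomial ≺ any exponential cⁿ (c>1) ≺ n! ≺ nⁿ.
super-exponential nⁿ dominates polynomial degree 4 asymptotically.

v(n) grows faster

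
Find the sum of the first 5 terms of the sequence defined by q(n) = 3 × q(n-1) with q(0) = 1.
Computing the sequence terms: 1, 3, 9, 27, 81
Adding these values together:

121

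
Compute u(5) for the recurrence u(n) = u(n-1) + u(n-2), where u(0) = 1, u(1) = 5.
Computing the sequence terms:
1, 5, 6, 11, 17, 28

28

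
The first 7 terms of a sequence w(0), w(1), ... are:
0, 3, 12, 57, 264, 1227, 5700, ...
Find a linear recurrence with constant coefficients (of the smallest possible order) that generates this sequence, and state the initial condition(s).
Look for the lowest-order linear relation among consecutive terms.
Observation: w(n) - 4·w(n-1) - (3)·w(n-2) = 0 holds for the shown terms, and no order-1 relation w(n) = α·w(n-1) + β fits.
Check at n=3: 4·12 + (3)·3 = 57. ✓

w(n) = 4w(n-1) + 3w(n-2), w(0) = 0, w(1) = 3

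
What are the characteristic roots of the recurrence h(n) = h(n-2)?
Substitute h(n) = rⁿ and divide through by rⁿ⁻²: r² - 1 = 0
Factor: (r + 1)(r - 1) = 0, so r = -1, 1.
General solution: h(n) = A·(-1)ⁿ + B·1ⁿ

Characteristic: r² - 1 = 0, Roots: r = -1, 1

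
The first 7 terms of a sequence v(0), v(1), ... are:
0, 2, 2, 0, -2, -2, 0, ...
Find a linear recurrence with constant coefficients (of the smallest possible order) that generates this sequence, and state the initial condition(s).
Look for the lowest-order linear relation among consecutive terms.
Observation: v(n) - 1·v(n-1) - (-1)·v(n-2) = 0 holds for the shown terms, and no order-1 relation v(n) = α·v(n-1) + β fits.
Check at n=3: 1·2 + (-1)·2 = 0. ✓

v(n) = v(n-1) - v(n-2), v(0) = 0, v(1) = 2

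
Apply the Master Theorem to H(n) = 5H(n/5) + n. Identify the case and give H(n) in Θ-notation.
Master Theorem template: H(n) = a·H(n/b) + f(n).
Here: a=5, b=5, f(n)=n
Compute log_b(a) = log_5(5) = 1.
f(n) = n = Θ(n). Case 2: H(n) = Θ(n log n).

Case 2: H(n) = Θ(n log n)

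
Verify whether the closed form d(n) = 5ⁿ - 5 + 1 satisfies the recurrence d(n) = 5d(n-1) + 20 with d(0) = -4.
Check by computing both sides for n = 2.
From the recurrence with d(0) = -4:
  d(0) = -4, d(1) = 0, d(2) = 20
  so the recurrence gives d(2) = 20.
From the proposed closed form d(n) = 5ⁿ - 5 + 1:
  d(2) = 21.
The recurrence gives 20 but the closed form gives 21, so the closed form does not satisfy the recurrence.

No, the closed form is incorrect.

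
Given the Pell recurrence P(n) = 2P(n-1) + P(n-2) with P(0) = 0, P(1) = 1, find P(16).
Computing the sequence terms:
0, 1, 2, 5, 12, 29, 70, 169, 408, 985, 2378, 5741, 13860, 33461, 80782, 195025, 470832

470832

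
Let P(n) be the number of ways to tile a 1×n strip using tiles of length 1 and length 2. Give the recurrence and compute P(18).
Condition on the last tile: it has length 1 (leaving a 1×(n-1) strip) or length 2 (leaving a 1×(n-2) strip), so P(n) = P(n-1) + P(n-2) (order-2 linear recurrence).
For 0 ≤ i < 2 only unit tiles fit, so P(i) = 1.
Iterating the recurrence: P(2) = 2, P(3) = 3, P(4) = 5, P(5) = 8, P(6) = 13, P(7) = 21, P(8) = 34, P(9) = 55, P(10) = 89, P(11) = 144, P(12) = 233, P(13) = 377, P(14) = 610, P(15) = 987, P(16) = 1597, P(17) = 2584, P(18) = 4181.

P(n) = P(n-1) + P(n-2), with P(i) = 1 for 0 ≤ i < 2; P(18) = 4181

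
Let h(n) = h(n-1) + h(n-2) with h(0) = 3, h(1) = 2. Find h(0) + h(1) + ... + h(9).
Computing the sequence terms: 3, 2, 5, 7, 12, 19, 31, 50, 81, 131
Adding these values together:

341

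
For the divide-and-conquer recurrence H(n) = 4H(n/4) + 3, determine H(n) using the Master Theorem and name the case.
Master Theorem template: H(n) = a·H(n/b) + f(n).
Here: a=4, b=4, f(n)=3
Compute log_b(a) = log_4(4) = 1.
f(n) = 3 = O(n^(1-ε)) with ε = 1. Case 1: H(n) = Θ(n^log_b(a)) = Θ(n).

Case 1: H(n) = Θ(n)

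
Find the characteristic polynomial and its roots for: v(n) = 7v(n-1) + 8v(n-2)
Substitute v(n) = rⁿ and divide through by rⁿ⁻²: r² - 7r - 8 = 0
Factor: (r + 1)(r - 8) = 0, so r = -1, 8.
General solution: v(n) = A·(-1)ⁿ + B·8ⁿ

Characteristic: r² - 7r - 8 = 0, Roots: r = -1, 8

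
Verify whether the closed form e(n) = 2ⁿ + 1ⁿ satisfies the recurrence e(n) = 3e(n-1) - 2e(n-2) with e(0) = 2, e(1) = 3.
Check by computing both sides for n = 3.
From the recurrence with e(0) = 2, e(1) = 3:
  e(0) = 2, e(1) = 3, e(2) = 5, e(3) = 9
  so the recurrence gives e(3) = 9.
From the proposed closed form e(n) = 2ⁿ + 1ⁿ:
  e(3) = 9.
Both sides give 9 at n = 3, and the initial condition(s) match, so the closed form is consistent.

Yes, the closed form is correct.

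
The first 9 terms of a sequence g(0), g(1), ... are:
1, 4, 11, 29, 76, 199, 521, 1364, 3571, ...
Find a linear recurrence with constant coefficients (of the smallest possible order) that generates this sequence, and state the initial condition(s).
Look for the lowest-order linear relation among consecutive terms.
Observation: g(n) - 3·g(n-1) - (-1)·g(n-2) = 0 holds for the shown terms, and no order-1 relation g(n) = α·g(n-1) + β fits.
Check at n=3: 3·11 + (-1)·4 = 29. ✓

g(n) = 3g(n-1) - g(n-2), g(0) = 1, g(1) = 4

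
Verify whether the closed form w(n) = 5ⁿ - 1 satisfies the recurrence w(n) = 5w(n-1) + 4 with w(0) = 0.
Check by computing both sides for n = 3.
From the recurrence with w(0) = 0:
  w(0) = 0, w(1) = 4, w(2) = 24, w(3) = 124
  so the recurrence gives w(3) = 124.
From the proposed closed form w(n) = 5ⁿ - 1:
  w(3) = 124.
Both sides give 124 at n = 3, and the initial condition(s) match, so the closed form is consistent.

Yes, the closed form is correct.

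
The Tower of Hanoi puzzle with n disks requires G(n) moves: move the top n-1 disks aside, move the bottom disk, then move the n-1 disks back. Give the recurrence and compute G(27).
Moving n disks = move the top n-1 disks aside (G(n-1) moves) + move the largest disk (1 move) + move the n-1 disks back on top (G(n-1) moves), so G(n) = 2G(n-1) + 1, with G(1) = 1 (a single disk takes one move).
First terms: 1, 3, 7, 15, 31, 63, … — each is one less than a power of 2. Indeed G(n) + 1 = 2(G(n-1) + 1) with G(1) + 1 = 2, so G(n) + 1 = 2ⁿ and G(n) = 2ⁿ - 1.
Hence G(27) = 2^27 - 1 = 134217728 - 1 = 134217727.

G(n) = 2G(n-1) + 1, G(1) = 1; G(27) = 134217727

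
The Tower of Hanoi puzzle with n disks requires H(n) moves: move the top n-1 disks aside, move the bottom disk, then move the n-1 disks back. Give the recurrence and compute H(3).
Moving n disks = move the top n-1 disks aside (H(n-1) moves) + move the largest disk (1 move) + move the n-1 disks back on top (H(n-1) moves), so H(n) = 2H(n-1) + 1, with H(1) = 1 (a single disk takes one move).
First terms: 1, 3, 7, … — each is one less than a power of 2. Indeed H(n) + 1 = 2(H(n-1) + 1) with H(1) + 1 = 2, so H(n) + 1 = 2ⁿ and H(n) = 2ⁿ - 1.
Hence H(3) = 2^3 - 1 = 8 - 1 = 7.

H(n) = 2H(n-1) + 1, H(1) = 1; H(3) = 7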